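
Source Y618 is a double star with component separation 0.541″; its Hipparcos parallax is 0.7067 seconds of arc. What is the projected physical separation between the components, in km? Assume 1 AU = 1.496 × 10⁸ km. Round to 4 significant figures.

1.145 × 10^8 km

d = 1/p = 1/0.7067″ = 1.415 pc.
At distance d (pc), an angle of θ arcsec spans θ·d AU: s = 0.541 × 1.415 = 0.76552 AU.
= 0.76552 × 1.496 × 10⁸ km = 1.1452 × 10^8 km.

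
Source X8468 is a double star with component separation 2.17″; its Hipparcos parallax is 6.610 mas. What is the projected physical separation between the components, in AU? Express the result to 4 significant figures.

328.3 AU

d = 1/p = 1/0.006610″ = 151.29 pc.
At distance d (pc), an angle of θ arcsec spans θ·d AU: s = 2.17 × 151.29 = 328.3 AU.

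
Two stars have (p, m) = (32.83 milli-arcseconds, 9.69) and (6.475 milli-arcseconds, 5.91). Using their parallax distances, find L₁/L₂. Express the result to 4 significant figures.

d₁ = 1/p₁ = 1/0.03283″ = 30.46 pc; d₂ = 1/p₂ = 1/0.006475″ = 154.44 pc.
M₁ = m₁ − 5 log₁₀ d₁ + 5 = 9.69 − 7.4186 + 5 = 7.2714.
M₂ = 5.91 − 10.9438 + 5 = -0.0338.
L₁/L₂ = 10^(0.4(M₂ − M₁)) = 10^(0.4 × (-7.3052)) = 10^(-2.92208) = 0.0011965.

L₁/L₂ = 0.001197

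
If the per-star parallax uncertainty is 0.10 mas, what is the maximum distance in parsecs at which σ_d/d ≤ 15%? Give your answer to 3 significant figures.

σ_d/d = σ_p/p, so the condition is σ_p/p ≤ 0.15, i.e. p ≥ σ_p/0.15.
p_min = 0.10/0.15 = 0.66667 mas = 0.00066667 arcsec.
d_max = 1/p_min = 1/0.00066667 = 1500 pc.

1500 pc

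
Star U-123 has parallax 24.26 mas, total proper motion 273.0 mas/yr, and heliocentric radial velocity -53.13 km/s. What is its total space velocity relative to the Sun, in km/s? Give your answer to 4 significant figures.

d = 1/p = 1/0.02426″ = 41.22 pc.
μ = 273.0 mas/yr = 0.2730 ″/yr.
v_t = 4.740 μ d = 4.740 × 0.2730 × 41.22 = 53.34 km/s.
v = √(v_r² + v_t²) = √((-53.13)² + 53.34²) = √5667.95 = 75.286 km/s.

75.29 km/s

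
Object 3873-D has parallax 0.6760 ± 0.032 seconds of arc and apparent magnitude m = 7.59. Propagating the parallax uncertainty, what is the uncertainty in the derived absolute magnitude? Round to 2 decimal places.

σ_M = 0.10 mag

M = m − 5 log₁₀ d + 5 = m + 5 log₁₀ p + 5, so ∂M/∂p = 5/(p ln 10).
σ_M = (5/ln 10) · (σ_p/p) = 2.1715 × 0.032/0.6760 = 2.1715 × 0.047337 = 0.10279.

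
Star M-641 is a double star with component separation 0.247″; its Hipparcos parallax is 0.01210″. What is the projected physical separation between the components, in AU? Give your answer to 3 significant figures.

d = 1/p = 1/0.01210″ = 82.645 pc.
At distance d (pc), an angle of θ arcsec spans θ·d AU: s = 0.247 × 82.645 = 20.413 AU.

20.4 AU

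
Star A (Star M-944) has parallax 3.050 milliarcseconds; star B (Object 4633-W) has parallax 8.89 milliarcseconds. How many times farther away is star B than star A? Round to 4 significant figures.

0.3431

Since d = 1/p, d_B/d_A = p_A/p_B.
= 3.050 / 8.89 = 0.34308.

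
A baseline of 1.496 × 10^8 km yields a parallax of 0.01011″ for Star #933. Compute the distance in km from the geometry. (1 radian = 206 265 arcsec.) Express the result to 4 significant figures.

3.052 × 10^15 km

θ = 0.01011″ = 0.01011/206265 = 4.9015 × 10^-8 rad.
d = B/θ = (1.496 × 10^8) / (4.9015 × 10^-8) = 3.0521 × 10^15 km.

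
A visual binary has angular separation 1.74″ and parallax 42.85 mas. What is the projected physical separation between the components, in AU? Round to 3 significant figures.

40.6 AU

d = 1/p = 1/0.04285″ = 23.337 pc.
At distance d (pc), an angle of θ arcsec spans θ·d AU: s = 1.74 × 23.337 = 40.606 AU.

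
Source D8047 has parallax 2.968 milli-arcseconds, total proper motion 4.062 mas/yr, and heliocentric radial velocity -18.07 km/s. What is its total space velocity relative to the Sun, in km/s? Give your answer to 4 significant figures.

d = 1/p = 1/0.002968″ = 336.93 pc.
μ = 4.062 mas/yr = 0.004062 ″/yr.
v_t = 4.740 μ d = 4.740 × 0.004062 × 336.93 = 6.4872 km/s.
v = √(v_r² + v_t²) = √((-18.07)² + 6.4872²) = √368.609 = 19.199 km/s.

19.20 km/s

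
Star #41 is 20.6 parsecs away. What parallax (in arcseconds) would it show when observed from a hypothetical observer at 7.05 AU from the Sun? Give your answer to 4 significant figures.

0.3422 arcsec

p (arcsec) = B (AU) / d (pc).
p = 7.05 / 20.6 = 0.34223 arcsec.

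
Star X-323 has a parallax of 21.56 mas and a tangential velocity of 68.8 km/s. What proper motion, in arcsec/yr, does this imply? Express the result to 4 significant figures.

d = 1/p = 1/0.02156″ = 46.382 pc.
μ = v_t / (4.74 d) = 68.8 / (4.74 × 46.382) = 68.8 / 219.85 = 0.31294 ″/yr.

0.3129 arcsec/yr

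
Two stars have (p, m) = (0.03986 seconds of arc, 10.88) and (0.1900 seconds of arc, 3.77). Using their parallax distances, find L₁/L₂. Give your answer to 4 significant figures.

L₁/L₂ = 0.03254

d₁ = 1/p₁ = 1/0.03986″ = 25.088 pc; d₂ = 1/p₂ = 1/0.1900″ = 5.2632 pc.
M₁ = m₁ − 5 log₁₀ d₁ + 5 = 10.88 − 6.9973 + 5 = 8.8827.
M₂ = 3.77 − 3.6062 + 5 = 5.1638.
L₁/L₂ = 10^(0.4(M₂ − M₁)) = 10^(0.4 × (-3.7189)) = 10^(-1.48756) = 0.032542.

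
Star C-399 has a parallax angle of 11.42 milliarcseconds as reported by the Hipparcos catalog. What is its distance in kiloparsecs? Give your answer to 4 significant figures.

0.08757 kpc

p = 11.42 milliarcseconds = 0.01142 arcsec.
d = 1/p = 1/0.01142 = 87.566 pc.
= 0.087566 kpc.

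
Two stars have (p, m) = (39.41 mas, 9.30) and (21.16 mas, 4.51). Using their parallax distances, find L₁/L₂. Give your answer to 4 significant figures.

L₁/L₂ = 0.003498

d₁ = 1/p₁ = 1/0.03941″ = 25.374 pc; d₂ = 1/p₂ = 1/0.02116″ = 47.259 pc.
M₁ = m₁ − 5 log₁₀ d₁ + 5 = 9.30 − 7.0219 + 5 = 7.2781.
M₂ = 4.51 − 8.3724 + 5 = 1.1376.
L₁/L₂ = 10^(0.4(M₂ − M₁)) = 10^(0.4 × (-6.1405)) = 10^(-2.45620) = 0.0034978.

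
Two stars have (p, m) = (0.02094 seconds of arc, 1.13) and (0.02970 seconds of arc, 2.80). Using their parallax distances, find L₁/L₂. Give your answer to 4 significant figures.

d₁ = 1/p₁ = 1/0.02094″ = 47.755 pc; d₂ = 1/p₂ = 1/0.02970″ = 33.67 pc.
M₁ = m₁ − 5 log₁₀ d₁ + 5 = 1.13 − 8.3951 + 5 = -2.2651.
M₂ = 2.80 − 7.6362 + 5 = 0.1638.
L₁/L₂ = 10^(0.4(M₂ − M₁)) = 10^(0.4 × 2.4289) = 10^0.97156 = 9.3661.

L₁/L₂ = 9.366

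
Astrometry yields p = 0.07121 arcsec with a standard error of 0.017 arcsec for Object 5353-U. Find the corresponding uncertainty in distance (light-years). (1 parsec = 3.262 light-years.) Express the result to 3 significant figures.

10.9 ly

d = 1/p, so σ_d = σ_p / p².
σ_d = 0.0170 / (0.07121)² = 0.0170 / 0.0050709 = 3.3525 pc = 3.3525 × 3.262 ly = 10.936 ly.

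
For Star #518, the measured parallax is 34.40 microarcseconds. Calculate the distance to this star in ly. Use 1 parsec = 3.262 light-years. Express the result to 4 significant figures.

94830 ly

p = 34.40 microarcseconds = 0.00003440 arcsec.
d = 1/p = 1/0.00003440 = 29070 pc.
In light-years: 29070 × 3.262 = 94826 ly.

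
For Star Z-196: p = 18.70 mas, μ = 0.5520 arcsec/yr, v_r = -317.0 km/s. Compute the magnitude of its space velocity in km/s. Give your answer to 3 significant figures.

d = 1/p = 1/0.01870″ = 53.476 pc.
v_t = 4.740 μ d = 4.740 × 0.5520 × 53.476 = 139.92 km/s.
v = √(v_r² + v_t²) = √((-317.0)² + 139.92²) = √120067 = 346.51 km/s.

347 km/s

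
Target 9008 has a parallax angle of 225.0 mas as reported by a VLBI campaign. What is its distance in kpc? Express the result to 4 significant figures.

p = 225.0 mas = 0.2250 arcsec.
d = 1/p = 1/0.2250 = 4.4444 pc.
= 0.0044444 kpc.

0.004444 kpc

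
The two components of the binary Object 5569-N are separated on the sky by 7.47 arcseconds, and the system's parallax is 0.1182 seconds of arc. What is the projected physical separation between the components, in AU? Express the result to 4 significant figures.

d = 1/p = 1/0.1182″ = 8.4602 pc.
At distance d (pc), an angle of θ arcsec spans θ·d AU: s = 7.47 × 8.4602 = 63.198 AU.

63.20 AU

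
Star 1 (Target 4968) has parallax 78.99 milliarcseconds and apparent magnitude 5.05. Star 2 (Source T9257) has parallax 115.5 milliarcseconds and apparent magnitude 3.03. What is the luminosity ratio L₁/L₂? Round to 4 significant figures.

d₁ = 1/p₁ = 1/0.07899″ = 12.66 pc; d₂ = 1/p₂ = 1/0.1155″ = 8.658 pc.
M₁ = m₁ − 5 log₁₀ d₁ + 5 = 5.05 − 5.5122 + 5 = 4.5378.
M₂ = 3.03 − 4.6871 + 5 = 3.3429.
L₁/L₂ = 10^(0.4(M₂ − M₁)) = 10^(0.4 × (-1.1949)) = 10^(-0.47796) = 0.33269.

L₁/L₂ = 0.3327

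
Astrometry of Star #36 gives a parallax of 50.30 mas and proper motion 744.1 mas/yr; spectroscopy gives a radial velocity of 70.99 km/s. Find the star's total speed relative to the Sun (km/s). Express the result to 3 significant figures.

99.8 km/s

d = 1/p = 1/0.05030″ = 19.881 pc.
μ = 744.1 mas/yr = 0.7441 ″/yr.
v_t = 4.740 μ d = 4.740 × 0.7441 × 19.881 = 70.121 km/s.
v = √(v_r² + v_t²) = √(70.99² + 70.121²) = √9956.53 = 99.782 km/s.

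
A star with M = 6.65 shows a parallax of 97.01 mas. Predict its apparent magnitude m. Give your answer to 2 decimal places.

m = 6.72

d = 1/p = 1/0.09701″ = 10.308 pc.
m − M = 5 log₁₀ d − 5 = 5 log₁₀(10.308) − 5 = 5.0659 − 5 = 0.0659.
m = M + (m − M) = 6.65 + 0.0659 = 6.72.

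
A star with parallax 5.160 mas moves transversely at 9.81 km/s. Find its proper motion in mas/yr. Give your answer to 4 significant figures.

d = 1/p = 1/0.005160″ = 193.8 pc.
μ = v_t / (4.74 d) = 9.81 / (4.74 × 193.8) = 9.81 / 918.61 = 0.010679 ″/yr = 10.679 mas/yr.

10.68 mas/yr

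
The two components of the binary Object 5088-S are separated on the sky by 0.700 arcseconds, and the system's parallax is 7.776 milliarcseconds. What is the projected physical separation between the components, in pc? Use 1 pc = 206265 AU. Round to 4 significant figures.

d = 1/p = 1/0.007776″ = 128.6 pc.
At distance d (pc), an angle of θ arcsec spans θ·d AU: s = 0.700 × 128.6 = 90.02 AU.
= 90.02 / 206265 = 0.00043643 pc.

0.0004364 pc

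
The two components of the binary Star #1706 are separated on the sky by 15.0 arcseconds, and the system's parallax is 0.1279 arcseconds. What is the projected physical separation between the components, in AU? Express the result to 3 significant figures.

d = 1/p = 1/0.1279″ = 7.8186 pc.
At distance d (pc), an angle of θ arcsec spans θ·d AU: s = 15.0 × 7.8186 = 117.28 AU.

117 AU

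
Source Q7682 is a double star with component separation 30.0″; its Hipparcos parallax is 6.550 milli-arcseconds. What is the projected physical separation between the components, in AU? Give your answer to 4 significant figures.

d = 1/p = 1/0.006550″ = 152.67 pc.
At distance d (pc), an angle of θ arcsec spans θ·d AU: s = 30.0 × 152.67 = 4580.1 AU.

4580 AU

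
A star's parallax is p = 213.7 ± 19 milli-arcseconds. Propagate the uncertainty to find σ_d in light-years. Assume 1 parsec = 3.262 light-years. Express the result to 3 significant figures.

1.36 ly

d = 1/p, so σ_d = σ_p / p².
σ_d = 0.0190 / (0.2137)² = 0.0190 / 0.045668 = 0.41605 pc = 0.41605 × 3.262 ly = 1.3572 ly.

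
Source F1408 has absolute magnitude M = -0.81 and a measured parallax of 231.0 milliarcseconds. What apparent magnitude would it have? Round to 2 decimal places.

m = -2.63

d = 1/p = 1/0.2310″ = 4.329 pc.
m − M = 5 log₁₀ d − 5 = 5 log₁₀(4.329) − 5 = 3.1819 − 5 = -1.8181.
m = M + (m − M) = -0.81 + (-1.8181) = -2.63.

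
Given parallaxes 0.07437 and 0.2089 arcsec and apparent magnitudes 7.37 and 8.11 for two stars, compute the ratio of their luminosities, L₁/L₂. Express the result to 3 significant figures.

d₁ = 1/p₁ = 1/0.07437″ = 13.446 pc; d₂ = 1/p₂ = 1/0.2089″ = 4.787 pc.
M₁ = m₁ − 5 log₁₀ d₁ + 5 = 7.37 − 5.6430 + 5 = 6.7270.
M₂ = 8.11 − 3.4003 + 5 = 9.7097.
L₁/L₂ = 10^(0.4(M₂ − M₁)) = 10^(0.4 × 2.9827) = 10^1.19308 = 15.598.

L₁/L₂ = 15.6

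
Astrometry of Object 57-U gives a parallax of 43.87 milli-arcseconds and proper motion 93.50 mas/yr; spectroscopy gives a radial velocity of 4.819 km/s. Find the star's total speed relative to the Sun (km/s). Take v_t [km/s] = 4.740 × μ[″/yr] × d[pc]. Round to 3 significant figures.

11.2 km/s

d = 1/p = 1/0.04387″ = 22.795 pc.
μ = 93.50 mas/yr = 0.09350 ″/yr.
v_t = 4.740 μ d = 4.740 × 0.09350 × 22.795 = 10.103 km/s.
v = √(v_r² + v_t²) = √(4.819² + 10.103²) = √125.293 = 11.193 km/s.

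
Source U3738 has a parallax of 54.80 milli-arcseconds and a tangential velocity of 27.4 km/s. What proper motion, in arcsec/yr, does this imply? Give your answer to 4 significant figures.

d = 1/p = 1/0.05480″ = 18.248 pc.
μ = v_t / (4.74 d) = 27.4 / (4.74 × 18.248) = 27.4 / 86.496 = 0.31678 ″/yr.

0.3168 arcsec/yr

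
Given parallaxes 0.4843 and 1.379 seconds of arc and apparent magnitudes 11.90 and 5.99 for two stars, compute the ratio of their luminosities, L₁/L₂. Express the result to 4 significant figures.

L₁/L₂ = 0.03507

d₁ = 1/p₁ = 1/0.4843″ = 2.0648 pc; d₂ = 1/p₂ = 1/1.379″ = 0.72516 pc.
M₁ = m₁ − 5 log₁₀ d₁ + 5 = 11.90 − 1.5744 + 5 = 15.3256.
M₂ = 5.99 − (-0.6978) + 5 = 11.6878.
L₁/L₂ = 10^(0.4(M₂ − M₁)) = 10^(0.4 × (-3.6378)) = 10^(-1.45512) = 0.035065.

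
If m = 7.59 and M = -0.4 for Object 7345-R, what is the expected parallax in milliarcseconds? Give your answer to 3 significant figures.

m − M = 7.59 − (-0.4) = 7.99.
d = 10^((m−M)/5 + 1) = 10^2.598 = 396.28 pc.
p = 1/d = 1/396.28 = 0.0025235 arcsec = 2.5235 mas.

2.52 mas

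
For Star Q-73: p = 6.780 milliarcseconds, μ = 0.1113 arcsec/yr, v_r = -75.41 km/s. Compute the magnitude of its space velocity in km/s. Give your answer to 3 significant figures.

d = 1/p = 1/0.006780″ = 147.49 pc.
v_t = 4.740 μ d = 4.740 × 0.1113 × 147.49 = 77.81 km/s.
v = √(v_r² + v_t²) = √((-75.41)² + 77.81²) = √11741.1 = 108.36 km/s.

108 km/s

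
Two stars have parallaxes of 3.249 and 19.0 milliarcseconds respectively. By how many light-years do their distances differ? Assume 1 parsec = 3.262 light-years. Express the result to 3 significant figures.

832 ly

d_A = 1/0.003249″ = 307.79 pc; d_B = 1/0.01900″ = 52.632 pc.
|d_B − d_A| = |52.632 − 307.79| = 255.16 pc = 255.16 × 3.262 ly = 832.33 ly.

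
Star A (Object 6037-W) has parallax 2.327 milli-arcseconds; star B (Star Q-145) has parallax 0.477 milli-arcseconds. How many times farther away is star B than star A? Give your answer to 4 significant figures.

4.878

Since d = 1/p, d_B/d_A = p_A/p_B.
= 2.327 / 0.477 = 4.8784.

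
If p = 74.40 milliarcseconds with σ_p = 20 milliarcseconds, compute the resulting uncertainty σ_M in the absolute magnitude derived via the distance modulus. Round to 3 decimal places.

M = m − 5 log₁₀ d + 5 = m + 5 log₁₀ p + 5, so ∂M/∂p = 5/(p ln 10).
σ_M = (5/ln 10) · (σ_p/p) = 2.1715 × 20/74.40 = 2.1715 × 0.26882 = 0.58374.

σ_M = 0.584 mag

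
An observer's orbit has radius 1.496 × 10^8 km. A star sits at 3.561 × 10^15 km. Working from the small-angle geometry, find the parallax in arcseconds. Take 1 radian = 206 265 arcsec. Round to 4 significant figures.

0.008665 arcsec

θ ≈ B/d = (1.496 × 10^8) / (3.561 × 10^15) = 4.2011 × 10^-8 rad.
In arcseconds: 4.2011 × 10^-8 × 206265 = 0.0086654″.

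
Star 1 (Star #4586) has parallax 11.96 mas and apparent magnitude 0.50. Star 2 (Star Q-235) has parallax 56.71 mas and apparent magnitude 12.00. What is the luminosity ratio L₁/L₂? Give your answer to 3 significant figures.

d₁ = 1/p₁ = 1/0.01196″ = 83.612 pc; d₂ = 1/p₂ = 1/0.05671″ = 17.634 pc.
M₁ = m₁ − 5 log₁₀ d₁ + 5 = 0.50 − 9.6113 + 5 = -4.1113.
M₂ = 12.00 − 6.2318 + 5 = 10.7682.
L₁/L₂ = 10^(0.4(M₂ − M₁)) = 10^(0.4 × 14.8795) = 10^5.95180 = 8.9495 × 10^5.

L₁/L₂ = 895000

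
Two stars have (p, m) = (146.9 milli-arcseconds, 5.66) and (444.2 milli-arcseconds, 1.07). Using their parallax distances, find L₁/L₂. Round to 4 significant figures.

L₁/L₂ = 0.1334

d₁ = 1/p₁ = 1/0.1469″ = 6.8074 pc; d₂ = 1/p₂ = 1/0.4442″ = 2.2512 pc.
M₁ = m₁ − 5 log₁₀ d₁ + 5 = 5.66 − 4.1649 + 5 = 6.4951.
M₂ = 1.07 − 1.7621 + 5 = 4.3079.
L₁/L₂ = 10^(0.4(M₂ − M₁)) = 10^(0.4 × (-2.1872)) = 10^(-0.87488) = 0.13339.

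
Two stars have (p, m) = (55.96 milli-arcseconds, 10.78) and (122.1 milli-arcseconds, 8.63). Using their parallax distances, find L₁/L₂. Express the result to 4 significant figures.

d₁ = 1/p₁ = 1/0.05596″ = 17.87 pc; d₂ = 1/p₂ = 1/0.1221″ = 8.19 pc.
M₁ = m₁ − 5 log₁₀ d₁ + 5 = 10.78 − 6.2606 + 5 = 9.5194.
M₂ = 8.63 − 4.5664 + 5 = 9.0636.
L₁/L₂ = 10^(0.4(M₂ − M₁)) = 10^(0.4 × (-0.4558)) = 10^(-0.18232) = 0.65717.

L₁/L₂ = 0.6572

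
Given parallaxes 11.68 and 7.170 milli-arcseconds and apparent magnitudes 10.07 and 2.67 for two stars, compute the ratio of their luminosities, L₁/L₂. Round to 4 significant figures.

d₁ = 1/p₁ = 1/0.01168″ = 85.616 pc; d₂ = 1/p₂ = 1/0.007170″ = 139.47 pc.
M₁ = m₁ − 5 log₁₀ d₁ + 5 = 10.07 − 9.6628 + 5 = 5.4072.
M₂ = 2.67 − 10.7224 + 5 = -3.0524.
L₁/L₂ = 10^(0.4(M₂ − M₁)) = 10^(0.4 × (-8.4596)) = 10^(-3.38384) = 0.0004132.

L₁/L₂ = 0.0004132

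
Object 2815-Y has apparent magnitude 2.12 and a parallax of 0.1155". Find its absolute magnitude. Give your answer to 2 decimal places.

M = 2.43

d = 1/p = 1/0.1155″ = 8.658 pc.
m − M = 5 log₁₀(8.658) − 5 = 4.6871 − 5 = -0.3129.
M = m − (m − M) = 2.12 − (-0.3129) = 2.43.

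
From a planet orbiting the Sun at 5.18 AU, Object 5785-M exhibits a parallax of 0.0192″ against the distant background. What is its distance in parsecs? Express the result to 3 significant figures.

With baseline B (in AU) and parallax p (in arcsec), d = B/p parsecs.
d = 5.18 / 0.0192 = 269.79 pc.

270 pc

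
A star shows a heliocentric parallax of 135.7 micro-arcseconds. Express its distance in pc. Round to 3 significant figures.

7370 pc

p = 135.7 micro-arcseconds = 0.0001357 arcsec.
d = 1/p = 1/0.0001357 = 7369.2 pc.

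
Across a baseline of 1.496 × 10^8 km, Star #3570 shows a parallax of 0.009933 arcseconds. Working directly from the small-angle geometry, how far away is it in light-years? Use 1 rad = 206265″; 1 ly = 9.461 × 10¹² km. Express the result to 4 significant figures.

328.4 ly

θ = 0.009933″ = 0.009933/206265 = 4.8156 × 10^-8 rad.
d = B/θ = (1.496 × 10^8) / (4.8156 × 10^-8) = 3.1066 × 10^15 km = (3.1066 × 10^15) / (9.461 × 10^12) ly = 328.36 ly.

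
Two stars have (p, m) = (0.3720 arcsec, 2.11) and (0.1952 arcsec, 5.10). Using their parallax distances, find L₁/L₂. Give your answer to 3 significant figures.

d₁ = 1/p₁ = 1/0.3720″ = 2.6882 pc; d₂ = 1/p₂ = 1/0.1952″ = 5.123 pc.
M₁ = m₁ − 5 log₁₀ d₁ + 5 = 2.11 − 2.1473 + 5 = 4.9627.
M₂ = 5.10 − 3.5476 + 5 = 6.5524.
L₁/L₂ = 10^(0.4(M₂ − M₁)) = 10^(0.4 × 1.5897) = 10^0.63588 = 4.3239.

L₁/L₂ = 4.32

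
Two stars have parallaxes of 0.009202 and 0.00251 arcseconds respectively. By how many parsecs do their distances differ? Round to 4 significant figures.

d_A = 1/0.009202″ = 108.67 pc; d_B = 1/0.002510″ = 398.41 pc.
|d_B − d_A| = |398.41 − 108.67| = 289.74 pc.

289.7 pc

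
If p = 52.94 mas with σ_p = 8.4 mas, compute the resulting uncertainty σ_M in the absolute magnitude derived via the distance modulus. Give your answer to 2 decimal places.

M = m − 5 log₁₀ d + 5 = m + 5 log₁₀ p + 5, so ∂M/∂p = 5/(p ln 10).
σ_M = (5/ln 10) · (σ_p/p) = 2.1715 × 8.4/52.94 = 2.1715 × 0.15867 = 0.34455.

σ_M = 0.34 mag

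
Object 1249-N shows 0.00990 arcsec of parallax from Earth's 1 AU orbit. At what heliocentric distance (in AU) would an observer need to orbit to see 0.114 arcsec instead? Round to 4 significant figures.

Parallax scales linearly with baseline: p ∝ B, so B = p_target / p_Earth × 1 AU.
B = 0.114 / 0.00990 = 11.515 AU.

11.52 AU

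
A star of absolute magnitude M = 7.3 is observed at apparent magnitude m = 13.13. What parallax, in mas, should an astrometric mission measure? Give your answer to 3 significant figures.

m − M = 13.13 − 7.3 = 5.83.
d = 10^((m−M)/5 + 1) = 10^2.166 = 146.55 pc.
p = 1/d = 1/146.55 = 0.0068236 arcsec = 6.8236 mas.

6.82 mas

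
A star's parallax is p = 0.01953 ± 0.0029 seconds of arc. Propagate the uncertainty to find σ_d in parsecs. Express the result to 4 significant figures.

7.603 pc

d = 1/p, so σ_d = σ_p / p².
σ_d = 0.00290 / (0.01953)² = 0.00290 / 0.00038142 = 7.6032 pc.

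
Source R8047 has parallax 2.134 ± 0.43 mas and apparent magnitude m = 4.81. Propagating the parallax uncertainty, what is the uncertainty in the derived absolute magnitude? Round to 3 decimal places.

σ_M = 0.438 mag

M = m − 5 log₁₀ d + 5 = m + 5 log₁₀ p + 5, so ∂M/∂p = 5/(p ln 10).
σ_M = (5/ln 10) · (σ_p/p) = 2.1715 × 0.43/2.134 = 2.1715 × 0.2015 = 0.43756.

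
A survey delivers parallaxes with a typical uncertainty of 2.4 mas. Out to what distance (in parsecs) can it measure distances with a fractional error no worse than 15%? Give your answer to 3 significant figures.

62.5 pc

σ_d/d = σ_p/p, so the condition is σ_p/p ≤ 0.15, i.e. p ≥ σ_p/0.15.
p_min = 2.4/0.15 = 16 mas = 0.016 arcsec.
d_max = 1/p_min = 1/0.016 = 62.5 pc.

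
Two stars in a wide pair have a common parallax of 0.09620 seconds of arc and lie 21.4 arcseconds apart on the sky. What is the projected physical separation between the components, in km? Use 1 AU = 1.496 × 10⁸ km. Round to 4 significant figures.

d = 1/p = 1/0.09620″ = 10.395 pc.
At distance d (pc), an angle of θ arcsec spans θ·d AU: s = 21.4 × 10.395 = 222.45 AU.
= 222.45 × 1.496 × 10⁸ km = 3.3279 × 10^10 km.

3.328 × 10^10 km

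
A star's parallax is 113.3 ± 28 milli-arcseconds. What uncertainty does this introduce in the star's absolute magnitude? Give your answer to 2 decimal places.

M = m − 5 log₁₀ d + 5 = m + 5 log₁₀ p + 5, so ∂M/∂p = 5/(p ln 10).
σ_M = (5/ln 10) · (σ_p/p) = 2.1715 × 28/113.3 = 2.1715 × 0.24713 = 0.53664.

σ_M = 0.54 mag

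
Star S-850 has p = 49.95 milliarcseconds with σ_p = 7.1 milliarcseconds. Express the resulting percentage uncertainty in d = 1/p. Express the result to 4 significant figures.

14.21%

For d = 1/p, |σ_d/d| = |σ_p/p|.
σ_p/p = 7.1 / 49.95 = 0.14214 = 14.214%.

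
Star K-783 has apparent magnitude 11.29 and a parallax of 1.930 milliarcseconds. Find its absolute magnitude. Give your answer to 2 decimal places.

d = 1/p = 1/0.001930″ = 518.13 pc.
m − M = 5 log₁₀(518.13) − 5 = 13.5722 − 5 = 8.5722.
M = m − (m − M) = 11.29 − 8.5722 = 2.72.

M = 2.72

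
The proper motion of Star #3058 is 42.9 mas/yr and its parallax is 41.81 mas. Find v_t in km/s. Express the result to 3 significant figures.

4.86 km/s

d = 1/p = 1/0.04181″ = 23.918 pc.
μ = 42.9 mas/yr = 0.0429 ″/yr.
v_t = 4.74 × μ × d = 4.74 × 0.0429 × 23.918 = 4.8636 km/s.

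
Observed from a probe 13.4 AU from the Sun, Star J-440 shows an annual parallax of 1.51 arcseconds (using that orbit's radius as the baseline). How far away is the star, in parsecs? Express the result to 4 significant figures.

With baseline B (in AU) and parallax p (in arcsec), d = B/p parsecs.
d = 13.4 / 1.51 = 8.8742 pc.

8.874 pc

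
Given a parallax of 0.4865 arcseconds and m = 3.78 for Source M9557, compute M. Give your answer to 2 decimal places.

M = 7.22

d = 1/p = 1/0.4865″ = 2.0555 pc.
m − M = 5 log₁₀(2.0555) − 5 = 1.5646 − 5 = -3.4354.
M = m − (m − M) = 3.78 − (-3.4354) = 7.22.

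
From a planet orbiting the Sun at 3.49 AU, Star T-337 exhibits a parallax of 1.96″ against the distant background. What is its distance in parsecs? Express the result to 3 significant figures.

With baseline B (in AU) and parallax p (in arcsec), d = B/p parsecs.
d = 3.49 / 1.96 = 1.7806 pc.

1.78 pc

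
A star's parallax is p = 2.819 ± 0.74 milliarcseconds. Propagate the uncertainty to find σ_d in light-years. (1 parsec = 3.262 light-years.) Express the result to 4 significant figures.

303.8 ly

d = 1/p, so σ_d = σ_p / p².
σ_d = 0.000740 / (0.002819)² = 0.000740 / 0.0000079468 = 93.119 pc = 93.119 × 3.262 ly = 303.75 ly.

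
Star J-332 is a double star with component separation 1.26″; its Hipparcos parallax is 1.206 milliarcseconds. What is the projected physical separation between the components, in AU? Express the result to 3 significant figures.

1040 AU

d = 1/p = 1/0.001206″ = 829.19 pc.
At distance d (pc), an angle of θ arcsec spans θ·d AU: s = 1.26 × 829.19 = 1044.8 AU.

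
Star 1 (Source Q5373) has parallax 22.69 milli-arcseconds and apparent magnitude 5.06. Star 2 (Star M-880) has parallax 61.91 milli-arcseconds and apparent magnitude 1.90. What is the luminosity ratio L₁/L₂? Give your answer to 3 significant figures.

d₁ = 1/p₁ = 1/0.02269″ = 44.072 pc; d₂ = 1/p₂ = 1/0.06191″ = 16.152 pc.
M₁ = m₁ − 5 log₁₀ d₁ + 5 = 5.06 − 8.2208 + 5 = 1.8392.
M₂ = 1.90 − 6.0411 + 5 = 0.8589.
L₁/L₂ = 10^(0.4(M₂ − M₁)) = 10^(0.4 × (-0.9803)) = 10^(-0.39212) = 0.4054.

L₁/L₂ = 0.405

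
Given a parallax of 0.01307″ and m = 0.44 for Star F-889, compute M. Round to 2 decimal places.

d = 1/p = 1/0.01307″ = 76.511 pc.
m − M = 5 log₁₀(76.511) − 5 = 9.4186 − 5 = 4.4186.
M = m − (m − M) = 0.44 − 4.4186 = -3.98.

M = -3.98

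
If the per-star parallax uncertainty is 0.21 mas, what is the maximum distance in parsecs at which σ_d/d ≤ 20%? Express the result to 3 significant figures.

σ_d/d = σ_p/p, so the condition is σ_p/p ≤ 0.20, i.e. p ≥ σ_p/0.20.
p_min = 0.21/0.20 = 1.05 mas = 0.00105 arcsec.
d_max = 1/p_min = 1/0.00105 = 952.38 pc.

952 pc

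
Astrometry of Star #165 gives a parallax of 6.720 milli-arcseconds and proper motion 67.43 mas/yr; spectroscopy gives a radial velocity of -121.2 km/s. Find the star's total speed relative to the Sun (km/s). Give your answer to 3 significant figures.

d = 1/p = 1/0.006720″ = 148.81 pc.
μ = 67.43 mas/yr = 0.06743 ″/yr.
v_t = 4.740 μ d = 4.740 × 0.06743 × 148.81 = 47.562 km/s.
v = √(v_r² + v_t²) = √((-121.2)² + 47.562²) = √16951.6 = 130.2 km/s.

130 km/s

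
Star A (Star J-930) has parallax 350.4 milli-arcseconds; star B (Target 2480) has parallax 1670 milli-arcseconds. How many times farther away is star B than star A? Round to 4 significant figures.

Since d = 1/p, d_B/d_A = p_A/p_B.
= 350.4 / 1670 = 0.20982.

0.2098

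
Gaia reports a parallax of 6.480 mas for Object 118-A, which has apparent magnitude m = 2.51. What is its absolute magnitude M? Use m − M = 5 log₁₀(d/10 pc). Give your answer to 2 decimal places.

d = 1/p = 1/0.006480″ = 154.32 pc.
m − M = 5 log₁₀(154.32) − 5 = 10.9421 − 5 = 5.9421.
M = m − (m − M) = 2.51 − 5.9421 = -3.43.

M = -3.43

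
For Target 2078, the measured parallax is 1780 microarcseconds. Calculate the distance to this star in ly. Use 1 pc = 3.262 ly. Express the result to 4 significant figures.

p = 1780 microarcseconds = 0.001780 arcsec.
d = 1/p = 1/0.001780 = 561.8 pc.
In light-years: 561.8 × 3.262 = 1832.6 ly.

1833 ly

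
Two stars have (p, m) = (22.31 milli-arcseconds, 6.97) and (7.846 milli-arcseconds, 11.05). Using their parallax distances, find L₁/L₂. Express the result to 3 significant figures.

L₁/L₂ = 5.30

d₁ = 1/p₁ = 1/0.02231″ = 44.823 pc; d₂ = 1/p₂ = 1/0.007846″ = 127.45 pc.
M₁ = m₁ − 5 log₁₀ d₁ + 5 = 6.97 − 8.2575 + 5 = 3.7125.
M₂ = 11.05 − 10.5267 + 5 = 5.5233.
L₁/L₂ = 10^(0.4(M₂ − M₁)) = 10^(0.4 × 1.8108) = 10^0.72432 = 5.3005.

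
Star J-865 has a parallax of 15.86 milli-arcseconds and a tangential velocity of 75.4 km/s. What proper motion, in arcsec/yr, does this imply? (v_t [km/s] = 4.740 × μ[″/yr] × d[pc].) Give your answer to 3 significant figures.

d = 1/p = 1/0.01586″ = 63.052 pc.
μ = v_t / (4.74 d) = 75.4 / (4.74 × 63.052) = 75.4 / 298.87 = 0.25228 ″/yr.

0.252 arcsec/yr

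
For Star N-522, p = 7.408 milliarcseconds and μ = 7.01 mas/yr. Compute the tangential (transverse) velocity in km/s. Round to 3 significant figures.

d = 1/p = 1/0.007408″ = 134.99 pc.
μ = 7.01 mas/yr = 0.00701 ″/yr.
v_t = 4.74 × μ × d = 4.74 × 0.00701 × 134.99 = 4.4854 km/s.

4.49 km/s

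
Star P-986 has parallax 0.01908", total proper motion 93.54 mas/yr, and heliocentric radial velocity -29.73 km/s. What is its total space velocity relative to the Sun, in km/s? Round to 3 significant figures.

37.7 km/s

d = 1/p = 1/0.01908″ = 52.411 pc.
μ = 93.54 mas/yr = 0.09354 ″/yr.
v_t = 4.740 μ d = 4.740 × 0.09354 × 52.411 = 23.238 km/s.
v = √(v_r² + v_t²) = √((-29.73)² + 23.238²) = √1423.88 = 37.734 km/s.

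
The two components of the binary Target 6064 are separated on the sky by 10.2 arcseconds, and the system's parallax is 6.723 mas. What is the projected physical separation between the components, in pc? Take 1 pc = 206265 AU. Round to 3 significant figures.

d = 1/p = 1/0.006723″ = 148.74 pc.
At distance d (pc), an angle of θ arcsec spans θ·d AU: s = 10.2 × 148.74 = 1517.1 AU.
= 1517.1 / 206265 = 0.0073551 pc.

0.00736 pc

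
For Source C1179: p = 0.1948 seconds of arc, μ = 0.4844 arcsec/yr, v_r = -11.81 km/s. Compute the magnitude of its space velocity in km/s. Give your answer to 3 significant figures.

d = 1/p = 1/0.1948″ = 5.1335 pc.
v_t = 4.740 μ d = 4.740 × 0.4844 × 5.1335 = 11.787 km/s.
v = √(v_r² + v_t²) = √((-11.81)² + 11.787²) = √278.409 = 16.686 km/s.

16.7 km/s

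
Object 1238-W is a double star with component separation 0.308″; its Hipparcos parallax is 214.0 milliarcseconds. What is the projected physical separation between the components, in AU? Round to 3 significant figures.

d = 1/p = 1/0.2140″ = 4.6729 pc.
At distance d (pc), an angle of θ arcsec spans θ·d AU: s = 0.308 × 4.6729 = 1.4393 AU.

1.44 AU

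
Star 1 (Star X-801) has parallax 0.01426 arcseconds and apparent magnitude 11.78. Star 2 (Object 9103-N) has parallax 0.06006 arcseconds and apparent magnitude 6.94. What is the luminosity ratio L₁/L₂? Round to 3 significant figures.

L₁/L₂ = 0.206

d₁ = 1/p₁ = 1/0.01426″ = 70.126 pc; d₂ = 1/p₂ = 1/0.06006″ = 16.65 pc.
M₁ = m₁ − 5 log₁₀ d₁ + 5 = 11.78 − 9.2294 + 5 = 7.5506.
M₂ = 6.94 − 6.1071 + 5 = 5.8329.
L₁/L₂ = 10^(0.4(M₂ − M₁)) = 10^(0.4 × (-1.7177)) = 10^(-0.68708) = 0.20555.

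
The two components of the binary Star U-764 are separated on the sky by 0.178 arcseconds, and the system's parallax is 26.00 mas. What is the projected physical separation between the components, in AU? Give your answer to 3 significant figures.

6.85 AU

d = 1/p = 1/0.02600″ = 38.462 pc.
At distance d (pc), an angle of θ arcsec spans θ·d AU: s = 0.178 × 38.462 = 6.8462 AU.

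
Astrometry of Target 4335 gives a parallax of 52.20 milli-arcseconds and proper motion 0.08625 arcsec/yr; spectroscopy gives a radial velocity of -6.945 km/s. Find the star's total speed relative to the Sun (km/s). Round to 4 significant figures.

d = 1/p = 1/0.05220″ = 19.157 pc.
v_t = 4.740 μ d = 4.740 × 0.08625 × 19.157 = 7.8319 km/s.
v = √(v_r² + v_t²) = √((-6.945)² + 7.8319²) = √109.572 = 10.468 km/s.

10.47 km/s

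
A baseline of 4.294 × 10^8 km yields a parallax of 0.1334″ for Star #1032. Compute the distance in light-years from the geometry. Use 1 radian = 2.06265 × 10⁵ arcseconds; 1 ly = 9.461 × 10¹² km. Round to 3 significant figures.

70.2 ly

θ = 0.1334″ = 0.1334/206265 = 6.4674 × 10^-7 rad.
d = B/θ = (4.294 × 10^8) / (6.4674 × 10^-7) = 6.6395 × 10^14 km = (6.6395 × 10^14) / (9.461 × 10^12) ly = 70.178 ly.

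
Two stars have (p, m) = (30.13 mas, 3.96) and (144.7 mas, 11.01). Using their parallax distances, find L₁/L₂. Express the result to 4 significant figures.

d₁ = 1/p₁ = 1/0.03013″ = 33.19 pc; d₂ = 1/p₂ = 1/0.1447″ = 6.9109 pc.
M₁ = m₁ − 5 log₁₀ d₁ + 5 = 3.96 − 7.6050 + 5 = 1.3550.
M₂ = 11.01 − 4.1977 + 5 = 11.8123.
L₁/L₂ = 10^(0.4(M₂ − M₁)) = 10^(0.4 × 10.4573) = 10^4.18292 = 15238.

L₁/L₂ = 15240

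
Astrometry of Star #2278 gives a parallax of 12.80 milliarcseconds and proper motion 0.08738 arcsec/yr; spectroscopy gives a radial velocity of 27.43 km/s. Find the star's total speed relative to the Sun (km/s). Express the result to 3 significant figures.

42.4 km/s

d = 1/p = 1/0.01280″ = 78.125 pc.
v_t = 4.740 μ d = 4.740 × 0.08738 × 78.125 = 32.358 km/s.
v = √(v_r² + v_t²) = √(27.43² + 32.358²) = √1799.45 = 42.42 km/s.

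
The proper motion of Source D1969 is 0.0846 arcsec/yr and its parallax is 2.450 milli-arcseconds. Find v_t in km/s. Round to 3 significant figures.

164 km/s

d = 1/p = 1/0.002450″ = 408.16 pc.
v_t = 4.74 × μ × d = 4.74 × 0.0846 × 408.16 = 163.67 km/s.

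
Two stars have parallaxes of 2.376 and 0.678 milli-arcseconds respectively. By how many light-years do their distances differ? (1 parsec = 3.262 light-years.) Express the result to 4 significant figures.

d_A = 1/0.002376″ = 420.88 pc; d_B = 1/0.0006780″ = 1474.9 pc.
|d_B − d_A| = |1474.9 − 420.88| = 1054 pc = 1054 × 3.262 ly = 3438.1 ly.

3438 ly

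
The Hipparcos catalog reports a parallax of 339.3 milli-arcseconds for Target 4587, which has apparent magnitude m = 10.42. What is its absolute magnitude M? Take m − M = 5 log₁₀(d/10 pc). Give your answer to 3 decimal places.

M = 13.073

d = 1/p = 1/0.3393″ = 2.9472 pc.
m − M = 5 log₁₀(2.9472) − 5 = 2.3470 − 5 = -2.6530.
M = m − (m − M) = 10.42 − (-2.6530) = 13.073.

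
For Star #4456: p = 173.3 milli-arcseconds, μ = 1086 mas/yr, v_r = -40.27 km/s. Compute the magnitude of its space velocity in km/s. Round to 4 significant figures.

d = 1/p = 1/0.1733″ = 5.7703 pc.
μ = 1086 mas/yr = 1.086 ″/yr.
v_t = 4.740 μ d = 4.740 × 1.086 × 5.7703 = 29.703 km/s.
v = √(v_r² + v_t²) = √((-40.27)² + 29.703²) = √2503.94 = 50.039 km/s.

50.04 km/s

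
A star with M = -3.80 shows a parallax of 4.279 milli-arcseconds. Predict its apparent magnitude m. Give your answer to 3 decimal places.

m = 3.043

d = 1/p = 1/0.004279″ = 233.7 pc.
m − M = 5 log₁₀ d − 5 = 5 log₁₀(233.7) − 5 = 11.8433 − 5 = 6.8433.
m = M + (m − M) = -3.80 + 6.8433 = 3.043.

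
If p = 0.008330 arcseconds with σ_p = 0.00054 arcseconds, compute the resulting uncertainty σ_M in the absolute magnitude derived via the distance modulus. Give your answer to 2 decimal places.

σ_M = 0.14 mag

M = m − 5 log₁₀ d + 5 = m + 5 log₁₀ p + 5, so ∂M/∂p = 5/(p ln 10).
σ_M = (5/ln 10) · (σ_p/p) = 2.1715 × 0.00054/0.008330 = 2.1715 × 0.064826 = 0.14077.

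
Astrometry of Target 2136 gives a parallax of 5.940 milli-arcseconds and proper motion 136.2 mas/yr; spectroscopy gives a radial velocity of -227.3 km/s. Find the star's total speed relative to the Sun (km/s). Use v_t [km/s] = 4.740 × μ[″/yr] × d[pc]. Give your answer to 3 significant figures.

d = 1/p = 1/0.005940″ = 168.35 pc.
μ = 136.2 mas/yr = 0.1362 ″/yr.
v_t = 4.740 μ d = 4.740 × 0.1362 × 168.35 = 108.68 km/s.
v = √(v_r² + v_t²) = √((-227.3)² + 108.68²) = √63476.6 = 251.95 km/s.

252 km/s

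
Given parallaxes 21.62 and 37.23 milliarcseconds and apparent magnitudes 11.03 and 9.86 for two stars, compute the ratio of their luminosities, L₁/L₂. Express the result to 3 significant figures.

d₁ = 1/p₁ = 1/0.02162″ = 46.253 pc; d₂ = 1/p₂ = 1/0.03723″ = 26.86 pc.
M₁ = m₁ − 5 log₁₀ d₁ + 5 = 11.03 − 8.3257 + 5 = 7.7043.
M₂ = 9.86 − 7.1455 + 5 = 7.7145.
L₁/L₂ = 10^(0.4(M₂ − M₁)) = 10^(0.4 × 0.0102) = 10^0.00408 = 1.0094.

L₁/L₂ = 1.01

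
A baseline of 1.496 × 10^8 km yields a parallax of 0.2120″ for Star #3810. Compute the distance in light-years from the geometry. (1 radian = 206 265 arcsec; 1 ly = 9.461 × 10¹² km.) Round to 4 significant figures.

θ = 0.2120″ = 0.2120/206265 = 1.0278 × 10^-6 rad.
d = B/θ = (1.496 × 10^8) / (1.0278 × 10^-6) = 1.4555 × 10^14 km = (1.4555 × 10^14) / (9.461 × 10^12) ly = 15.384 ly.

15.38 ly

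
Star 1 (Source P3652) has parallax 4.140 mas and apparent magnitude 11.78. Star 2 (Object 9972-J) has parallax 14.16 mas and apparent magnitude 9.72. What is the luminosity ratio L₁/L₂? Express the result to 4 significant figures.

L₁/L₂ = 1.754

d₁ = 1/p₁ = 1/0.004140″ = 241.55 pc; d₂ = 1/p₂ = 1/0.01416″ = 70.621 pc.
M₁ = m₁ − 5 log₁₀ d₁ + 5 = 11.78 − 11.9150 + 5 = 4.8650.
M₂ = 9.72 − 9.2447 + 5 = 5.4753.
L₁/L₂ = 10^(0.4(M₂ − M₁)) = 10^(0.4 × 0.6103) = 10^0.24412 = 1.7544.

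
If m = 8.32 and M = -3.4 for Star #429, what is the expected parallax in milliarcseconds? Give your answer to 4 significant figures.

0.4529 mas

m − M = 8.32 − (-3.4) = 11.72.
d = 10^((m−M)/5 + 1) = 10^3.344 = 2208 pc.
p = 1/d = 1/2208 = 0.0004529 arcsec = 0.4529 mas.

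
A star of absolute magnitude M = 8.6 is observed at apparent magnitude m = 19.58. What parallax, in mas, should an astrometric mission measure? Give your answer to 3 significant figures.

0.637 mas

m − M = 19.58 − 8.6 = 10.98.
d = 10^((m−M)/5 + 1) = 10^3.196 = 1570.4 pc.
p = 1/d = 1/1570.4 = 0.00063678 arcsec = 0.63678 mas.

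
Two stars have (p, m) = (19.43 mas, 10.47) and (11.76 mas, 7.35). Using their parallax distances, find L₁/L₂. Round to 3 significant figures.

d₁ = 1/p₁ = 1/0.01943″ = 51.467 pc; d₂ = 1/p₂ = 1/0.01176″ = 85.034 pc.
M₁ = m₁ − 5 log₁₀ d₁ + 5 = 10.47 − 8.5576 + 5 = 6.9124.
M₂ = 7.35 − 9.6480 + 5 = 2.7020.
L₁/L₂ = 10^(0.4(M₂ − M₁)) = 10^(0.4 × (-4.2104)) = 10^(-1.68416) = 0.020694.

L₁/L₂ = 0.0207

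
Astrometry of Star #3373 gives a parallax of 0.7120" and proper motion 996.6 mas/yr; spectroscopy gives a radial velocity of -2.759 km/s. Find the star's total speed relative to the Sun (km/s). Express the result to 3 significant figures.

7.19 km/s

d = 1/p = 1/0.7120″ = 1.4045 pc.
μ = 996.6 mas/yr = 0.9966 ″/yr.
v_t = 4.740 μ d = 4.740 × 0.9966 × 1.4045 = 6.6347 km/s.
v = √(v_r² + v_t²) = √((-2.759)² + 6.6347²) = √51.6313 = 7.1855 km/s.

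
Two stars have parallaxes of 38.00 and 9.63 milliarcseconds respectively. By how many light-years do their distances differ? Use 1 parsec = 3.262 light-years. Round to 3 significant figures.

253 ly

d_A = 1/0.03800″ = 26.316 pc; d_B = 1/0.009630″ = 103.84 pc.
|d_B − d_A| = |103.84 − 26.316| = 77.524 pc = 77.524 × 3.262 ly = 252.88 ly.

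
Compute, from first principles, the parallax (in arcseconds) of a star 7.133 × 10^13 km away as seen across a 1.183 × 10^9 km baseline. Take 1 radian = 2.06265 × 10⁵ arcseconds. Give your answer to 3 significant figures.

3.42 arcsec

θ ≈ B/d = (1.183 × 10^9) / (7.133 × 10^13) = 1.6585 × 10^-5 rad.
In arcseconds: 1.6585 × 10^-5 × 206265 = 3.4209″.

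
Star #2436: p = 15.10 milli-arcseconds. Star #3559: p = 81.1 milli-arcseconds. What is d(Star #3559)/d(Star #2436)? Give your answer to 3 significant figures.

0.186

Since d = 1/p, d_B/d_A = p_A/p_B.
= 15.10 / 81.1 = 0.18619.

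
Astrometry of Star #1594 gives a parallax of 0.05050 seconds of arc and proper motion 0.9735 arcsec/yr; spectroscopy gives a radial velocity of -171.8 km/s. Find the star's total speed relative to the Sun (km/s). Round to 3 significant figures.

d = 1/p = 1/0.05050″ = 19.802 pc.
v_t = 4.740 μ d = 4.740 × 0.9735 × 19.802 = 91.374 km/s.
v = √(v_r² + v_t²) = √((-171.8)² + 91.374²) = √37864.4 = 194.59 km/s.

195 km/s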